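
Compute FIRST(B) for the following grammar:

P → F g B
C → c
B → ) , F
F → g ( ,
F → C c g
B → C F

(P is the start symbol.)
{ ')', 'c' }

To compute FIRST(B), examine every production with B on the left-hand side, reading each right-hand side left to right until a non-nullable symbol is reached.

FIRST sets of the other non-terminals involved (by the same procedure, iterated to a fixed point):
  FIRST(C) = { 'c' }

From B → ) , F:
  - ')' is a terminal: add ')' and stop
From B → C F:
  - C is a non-terminal: add FIRST(C) \ {ε} = { 'c' }
    C is not nullable, so stop

Collecting: FIRST(B) = { ')', 'c' }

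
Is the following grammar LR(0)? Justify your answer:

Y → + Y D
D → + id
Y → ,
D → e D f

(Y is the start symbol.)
Yes, the grammar is LR(0)

A grammar is LR(0) if no state in the canonical LR(0) collection has:
  - both a shift item (dot before a terminal) and a complete item (shift-reduce conflict), or
  - two or more complete items (reduce-reduce conflict; the accept item [Y' → Y .] counts as a complete item here).

Augment with Y' → Y and build the canonical LR(0) collection (I0 = CLOSURE({[Y' → . Y]}), then GOTO on every symbol after a dot until no new states appear). It has 11 states:
  I0: { [Y → . + Y D], [Y → . ,], [Y' → . Y] }  — shift
  I1: { [Y → + . Y D], [Y → . + Y D], [Y → . ,] }  — shift
  I2: { [Y → , .] }  — reduce
  I3: { [Y' → Y .] }  — accept
  I4: { [D → . + id], [D → . e D f], [Y → + Y . D] }  — shift
  I5: { [D → + . id] }  — shift
  I6: { [Y → + Y D .] }  — reduce
  I7: { [D → . + id], [D → . e D f], [D → e . D f] }  — shift
  I8: { [D → e D . f] }  — shift
  I9: { [D → e D f .] }  — reduce
  I10: { [D → + id .] }  — reduce

Every state is either a pure shift/goto state or contains exactly one complete item and nothing to shift — no conflicts. The grammar is LR(0).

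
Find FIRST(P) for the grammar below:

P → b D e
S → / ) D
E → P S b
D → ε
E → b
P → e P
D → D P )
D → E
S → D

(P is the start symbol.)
{ 'b', 'e' }

To compute FIRST(P), examine every production with P on the left-hand side, reading each right-hand side left to right until a non-nullable symbol is reached.

From P → b D e:
  - b is a terminal: add 'b' and stop
From P → e P:
  - e is a terminal: add 'e' and stop

Collecting: FIRST(P) = { 'b', 'e' }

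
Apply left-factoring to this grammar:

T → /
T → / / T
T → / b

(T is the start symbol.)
Left-factoring transforms A → αβ₁ | αβ₂ into A → αA' and A' → β₁ | β₂
(α is the longest common prefix among the alternatives). Repeat until
no nonterminal has two alternatives with a common prefix.

Round 1: T has alternatives sharing prefix '/'. Introduce T': T → / T'
  Add: T' → ε
  Add: T' → / T
  Add: T' → b

No remaining common prefixes — done.

Resulting grammar:
T → / T'
T' → ε
T' → / T
T' → b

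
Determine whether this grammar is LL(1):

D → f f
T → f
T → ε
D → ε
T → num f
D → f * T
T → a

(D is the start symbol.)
No. Predict set conflict for D: { 'f' }

Relevant sets:
  FOLLOW(D) = { $ }
  FOLLOW(T) = { $ }

For D:
  PREDICT(D → f f) = { 'f' }
  PREDICT(D → ε) = { $ }
  PREDICT(D → f '*' T) = { 'f' }
For T:
  PREDICT(T → f) = { 'f' }
  PREDICT(T → ε) = { $ }
  PREDICT(T → num f) = { 'num' }
  PREDICT(T → a) = { 'a' }

Conflict found: Predict set conflict for D: { 'f' }
The grammar is NOT LL(1).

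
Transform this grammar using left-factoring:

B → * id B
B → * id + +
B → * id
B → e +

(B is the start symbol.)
B → * id B'
B' → B
B' → + +
B' → ε
B → e +

Left-factoring transforms A → αβ₁ | αβ₂ into A → αA' and A' → β₁ | β₂
(α is the longest common prefix among the alternatives). Repeat until
no nonterminal has two alternatives with a common prefix.

Round 1: B has alternatives sharing prefix '* id'. Introduce B': B → * id B'
  Add: B' → B
  Add: B' → + +
  Add: B' → ε

No remaining common prefixes — done.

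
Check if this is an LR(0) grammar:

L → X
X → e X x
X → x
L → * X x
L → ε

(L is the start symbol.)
No. Shift-reduce conflict between [L → .] and [L → . * X x]

A grammar is LR(0) if no state in the canonical LR(0) collection has:
  - both a shift item (dot before a terminal) and a complete item (shift-reduce conflict), or
  - two or more complete items (reduce-reduce conflict; the accept item [L' → L .] counts as a complete item here).

Augment with L' → L and build the canonical LR(0) collection (I0 = CLOSURE({[L' → . L]}), then GOTO on every symbol after a dot until no new states appear). It has 10 states:
  I0: { [L → . * X x], [L → . X], [L → .], [L' → . L], [X → . e X x], [X → . x] }  — shift, reduce
  I1: { [L → * . X x], [X → . e X x], [X → . x] }  — shift
  I2: { [L' → L .] }  — accept
  I3: { [L → X .] }  — reduce
  I4: { [X → . e X x], [X → . x], [X → e . X x] }  — shift
  I5: { [X → x .] }  — reduce
  I6: { [X → e X . x] }  — shift
  I7: { [X → e X x .] }  — reduce
  I8: { [L → * X . x] }  — shift
  I9: { [L → * X x .] }  — reduce

Conflict in state I0:
  Shift-reduce conflict between [L → .] and [L → . * X x]
So the grammar is NOT LR(0).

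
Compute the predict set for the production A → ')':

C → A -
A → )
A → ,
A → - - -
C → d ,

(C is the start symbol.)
{ ')' }

PREDICT(A → ')') = (FIRST(RHS) \ {ε}) ∪ (FOLLOW(A) if ε ∈ FIRST(RHS), i.e. RHS ⇒* ε)
FIRST(')') = { ')' }
ε ∉ FIRST(')'), so FOLLOW(A) is not added.
PREDICT(A → ')') = { ')' }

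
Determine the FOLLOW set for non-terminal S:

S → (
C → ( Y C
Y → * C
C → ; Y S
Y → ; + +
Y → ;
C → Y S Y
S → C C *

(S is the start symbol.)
{ $, '(', '*', ';' }

To compute FOLLOW(S), find every occurrence of S on a right-hand side N → α S β: add FIRST(β) \ {ε}, and if β is empty or nullable also add FOLLOW(N). Iterate to a fixed point.

S is the start symbol, so $ ∈ FOLLOW(S).
In C → ; Y S: S is at the end, add FOLLOW(C)
In C → Y S Y: S is followed by Y, add FIRST(Y) \ {ε} = { '*', ';' }

The FOLLOW sets referred to above (computed the same way, to a fixed point):
  FOLLOW(C) = { '(', '*', ';' }

Taking the union: FOLLOW(S) = { $, '(', '*', ';' }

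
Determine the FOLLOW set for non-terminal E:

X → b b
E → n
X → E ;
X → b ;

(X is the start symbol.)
{ ';' }

To compute FOLLOW(E), find every occurrence of E on a right-hand side N → α E β: add FIRST(β) \ {ε}, and if β is empty or nullable also add FOLLOW(N). Iterate to a fixed point.

In X → E ;: E is followed by ';', add FIRST(';') \ {ε} = { ';' }

Taking the union: FOLLOW(E) = { ';' }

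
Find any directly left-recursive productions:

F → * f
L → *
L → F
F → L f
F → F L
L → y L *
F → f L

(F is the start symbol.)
F → * f: starts with '*'
L → *: starts with '*'
L → F: starts with F
F → L f: starts with L
F → F L: LEFT RECURSIVE (starts with F)
L → y L *: starts with y
F → f L: starts with f

The grammar has direct left recursion on: F.

Answer: Yes, F is left-recursive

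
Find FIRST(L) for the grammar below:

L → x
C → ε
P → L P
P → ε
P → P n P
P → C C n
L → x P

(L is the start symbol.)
From L → x:
  - x is a terminal: add 'x' and stop
From L → x P:
  - x is a terminal: add 'x' and stop

Collecting: FIRST(L) = { 'x' }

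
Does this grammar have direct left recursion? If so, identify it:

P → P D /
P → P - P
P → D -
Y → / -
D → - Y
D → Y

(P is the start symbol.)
Direct left recursion occurs when N → N α for some non-terminal N (the right-hand side begins with the left-hand side itself).

P → P D /: LEFT RECURSIVE (starts with P)
P → P - P: LEFT RECURSIVE (starts with P)
P → D -: starts with D
Y → / -: starts with '/'
D → - Y: starts with '-'
D → Y: starts with Y

The grammar has direct left recursion on: P.

Answer: Yes, P is left-recursive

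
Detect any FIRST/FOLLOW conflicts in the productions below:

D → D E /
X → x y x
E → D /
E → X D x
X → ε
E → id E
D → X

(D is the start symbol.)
A FIRST/FOLLOW conflict occurs when a non-terminal N has a nullable alternative N → β (β ⇒* ε) and another alternative N → α with FIRST(α) ∩ FOLLOW(N) ≠ ∅: on such a lookahead the parser cannot decide between expanding α and letting N vanish via β.

Nullable non-terminals: D, X.
FIRST sets used below: FIRST(D) = { '/', 'id', 'x', ε }, FIRST(E) = { '/', 'id', 'x' }, FIRST(X) = { 'x', ε }

D: nullable alternative(s) D → X; FOLLOW(D) = { $, '/', 'id', 'x' }
  D → D E /: FIRST \ {ε} = { '/', 'id', 'x' } — overlaps FOLLOW(D) on { '/', 'id', 'x' }: CONFLICT
  D → X: FIRST \ {ε} = { 'x' } — this is the only nullable alternative, skip

X: nullable alternative(s) X → ε; FOLLOW(X) = { $, '/', 'id', 'x' }
  X → x y x: FIRST \ {ε} = { 'x' } — overlaps FOLLOW(X) on { 'x' }: CONFLICT
  X → ε: FIRST \ {ε} = { } — this is the only nullable alternative, skip

E has no nullable alternative, so no FIRST/FOLLOW check is needed there.

So the grammar has 2 FIRST/FOLLOW conflicts (marked CONFLICT above).

Answer: Yes. D → D E '/' with FOLLOW(D) on { '/', 'id', 'x' }; X → x y x with FOLLOW(X) on { 'x' }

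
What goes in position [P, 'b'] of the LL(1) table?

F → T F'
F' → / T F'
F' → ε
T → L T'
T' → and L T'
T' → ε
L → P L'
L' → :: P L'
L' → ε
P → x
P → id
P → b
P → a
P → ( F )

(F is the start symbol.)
To find M[P, 'b'], we find productions for P where 'b' is in the predict set (PREDICT(N → α) = (FIRST(α) \ {ε}) ∪ (FOLLOW(N) if α ⇒* ε)).

P → x: PREDICT = { 'x' }
P → id: PREDICT = { 'id' }
P → b: PREDICT = { 'b' }
  'b' is in predict set, so this production goes in M[P, 'b']
P → a: PREDICT = { 'a' }
P → ( F ): PREDICT = { '(' }

M[P, 'b'] = P → b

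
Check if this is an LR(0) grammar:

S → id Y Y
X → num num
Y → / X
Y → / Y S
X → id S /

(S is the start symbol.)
A grammar is LR(0) if no state in the canonical LR(0) collection has:
  - both a shift item (dot before a terminal) and a complete item (shift-reduce conflict), or
  - two or more complete items (reduce-reduce conflict; the accept item [S' → S .] counts as a complete item here).

Augment with S' → S and build the canonical LR(0) collection (I0 = CLOSURE({[S' → . S]}), then GOTO on every symbol after a dot until no new states appear). It has 14 states:
  I0: { [S → . id Y Y], [S' → . S] }  — shift
  I1: { [S' → S .] }  — accept
  I2: { [S → id . Y Y], [Y → . / X], [Y → . / Y S] }  — shift
  I3: { [X → . id S /], [X → . num num], [Y → . / X], [Y → . / Y S], [Y → / . X], [Y → / . Y S] }  — shift
  I4: { [S → id Y . Y], [Y → . / X], [Y → . / Y S] }  — shift
  I5: { [S → id Y Y .] }  — reduce
  I6: { [Y → / X .] }  — reduce
  I7: { [S → . id Y Y], [Y → / Y . S] }  — shift
  I8: { [S → . id Y Y], [X → id . S /] }  — shift
  I9: { [X → num . num] }  — shift
  I10: { [X → num num .] }  — reduce
  I11: { [X → id S . /] }  — shift
  I12: { [X → id S / .] }  — reduce
  I13: { [Y → / Y S .] }  — reduce

Every state is either a pure shift/goto state or contains exactly one complete item and nothing to shift — no conflicts. The grammar is LR(0).

Answer: Yes, the grammar is LR(0)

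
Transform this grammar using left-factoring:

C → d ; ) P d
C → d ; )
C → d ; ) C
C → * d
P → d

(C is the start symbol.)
Left-factoring transforms A → αβ₁ | αβ₂ into A → αA' and A' → β₁ | β₂
(α is the longest common prefix among the alternatives). Repeat until
no nonterminal has two alternatives with a common prefix.

Round 1: C has alternatives sharing prefix 'd ; )'. Introduce C': C → d ; ) C'
  Add: C' → P d
  Add: C' → ε
  Add: C' → C

No remaining common prefixes — done.

Resulting grammar:
C → d ; ) C'
C' → P d
C' → ε
C' → C
C → * d
P → d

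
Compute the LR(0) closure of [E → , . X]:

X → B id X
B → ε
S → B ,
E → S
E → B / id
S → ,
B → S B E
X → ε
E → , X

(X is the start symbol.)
{ [B → . S B E], [B → .], [E → , . X], [S → . ,], [S → . B ,], [X → . B id X], [X → .] }

Start with: [E → , . X]
  [E → , . X] has the dot before X: add [X → . B id X], [X → .]
  [X → . B id X] has the dot before B: add [B → .], [B → . S B E]
  [B → . S B E] has the dot before S: add [S → . B ,], [S → . ,]
No further items can be added.

CLOSURE = { [B → . S B E], [B → .], [E → , . X], [S → . ,], [S → . B ,], [X → . B id X], [X → .] }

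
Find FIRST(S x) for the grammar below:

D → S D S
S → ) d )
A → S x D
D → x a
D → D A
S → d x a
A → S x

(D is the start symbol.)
FIRST sets of the non-terminals involved (from the grammar, by fixed-point iteration):
  FIRST(S) = { ')', 'd' }

To compute FIRST(S x), process the symbols left to right:
Symbol S is a non-terminal. Add FIRST(S) \ {ε} = { ')', 'd' }
S is not nullable (ε ∉ FIRST(S)), so stop here.
FIRST(S x) = { ')', 'd' }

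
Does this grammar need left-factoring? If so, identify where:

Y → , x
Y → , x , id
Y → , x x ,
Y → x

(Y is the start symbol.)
Left-factoring is needed when two productions for the same non-terminal
share a common prefix on the right-hand side.

Productions for Y:
  Y → , x
  Y → , x , id
  Y → , x x ,
  Y → x

Found common prefix ', x' in productions for Y

Answer: Yes, Y has productions with common prefix ', x'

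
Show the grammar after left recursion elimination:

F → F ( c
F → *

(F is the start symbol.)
F → * F'
F' → ( c F'
F' → ε

F is directly left-recursive. The standard transformation for
  A → A α₁ | ... | A α_m | β₁ | ... | β_n
is
  A  → β₁ A' | ... | β_n A'
  A' → α₁ A' | ... | α_m A' | ε

F → * becomes F → * F'
F → F ( c becomes F' → ( c F'
Add F' → ε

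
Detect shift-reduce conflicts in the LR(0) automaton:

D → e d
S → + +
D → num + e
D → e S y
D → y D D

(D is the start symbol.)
No shift-reduce conflicts

A shift-reduce conflict occurs when an LR(0) state has both:
  - a complete (reduce) item [A → α .] (dot at the end), and
  - a shift item [B → β . c γ] (dot before a terminal).

Augment with D' → D and build the canonical LR(0) collection (I0 = CLOSURE({[D' → . D]}), then GOTO on every symbol after a dot until no new states appear). It has 14 states:
  I0: { [D → . e S y], [D → . e d], [D → . num + e], [D → . y D D], [D' → . D] }  — shift
  I1: { [D' → D .] }  — accept
  I2: { [D → e . S y], [D → e . d], [S → . + +] }  — shift
  I3: { [D → num . + e] }  — shift
  I4: { [D → . e S y], [D → . e d], [D → . num + e], [D → . y D D], [D → y . D D] }  — shift
  I5: { [D → . e S y], [D → . e d], [D → . num + e], [D → . y D D], [D → y D . D] }  — shift
  I6: { [D → y D D .] }  — reduce
  I7: { [D → num + . e] }  — shift
  I8: { [D → num + e .] }  — reduce
  I9: { [S → + . +] }  — shift
  I10: { [D → e S . y] }  — shift
  I11: { [D → e d .] }  — reduce
  I12: { [D → e S y .] }  — reduce
  I13: { [S → + + .] }  — reduce

No state contains both a complete item and a shift item.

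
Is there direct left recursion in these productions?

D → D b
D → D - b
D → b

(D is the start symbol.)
Yes, D is left-recursive

D → D b: LEFT RECURSIVE (starts with D)
D → D - b: LEFT RECURSIVE (starts with D)
D → b: starts with b

The grammar has direct left recursion on: D.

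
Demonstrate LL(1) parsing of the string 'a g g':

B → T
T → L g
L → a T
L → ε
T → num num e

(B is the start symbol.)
LL(1) parsing maintains a stack (initially the start symbol over $) and the input. At each step: if the stack top is a terminal, match it against the current input token; if it is a non-terminal N, replace it with the RHS of M[N, lookahead] (the unique production whose predict set contains the lookahead).

Stack is shown with the top on the left.

Stack    Input    Action
------------------------
B $      a g g $  output B → T
T $      a g g $  output T → L g
L g $    a g g $  output L → a T
a T g $  a g g $  match 'a'
T g $    g g $    output T → L g
L g g $  g g $    output L → ε
g g $    g g $    match 'g'
g $      g $      match 'g'
$        $        accept

The string is accepted.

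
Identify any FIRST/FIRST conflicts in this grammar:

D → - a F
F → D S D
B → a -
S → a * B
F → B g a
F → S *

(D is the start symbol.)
Yes. F → B g a / F → S '*' on { 'a' }

FIRST sets of the non-terminals at (or reachable through a nullable prefix from) the front of some alternative:
  FIRST(D) = { '-' }
  FIRST(B) = { 'a' }
  FIRST(S) = { 'a' }

Productions for F:
  F → D S D: FIRST = { '-' }
  F → B g a: FIRST = { 'a' }
  F → S *: FIRST = { 'a' }
D, B, S have only one production, so no FIRST/FIRST conflict is possible there.

Conflict for F: F → B g a and F → S *
  Overlap: { 'a' }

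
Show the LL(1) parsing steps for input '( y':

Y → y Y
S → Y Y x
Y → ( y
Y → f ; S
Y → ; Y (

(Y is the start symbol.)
LL(1) parsing maintains a stack (initially the start symbol over $) and the input. At each step: if the stack top is a terminal, match it against the current input token; if it is a non-terminal N, replace it with the RHS of M[N, lookahead] (the unique production whose predict set contains the lookahead).

Stack is shown with the top on the left.

Stack  Input  Action
--------------------
Y $    ( y $  output Y → ( y
( y $  ( y $  match '('
y $    y $    match 'y'
$      $      accept

The string is accepted.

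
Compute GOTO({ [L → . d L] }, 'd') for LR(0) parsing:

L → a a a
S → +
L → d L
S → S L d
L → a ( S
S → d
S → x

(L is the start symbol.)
GOTO(I, 'd') = CLOSURE({ [A → αX.β] : [A → α.Xβ] ∈ I, X = 'd' })

Items with dot before 'd', with the dot advanced:
  [L → . d L] → [L → d . L]
Closure of the advanced items:
  [L → d . L] has the dot before L: add [L → . a a a], [L → . d L], [L → . a ( S]

GOTO = { [L → . a ( S], [L → . a a a], [L → . d L], [L → d . L] }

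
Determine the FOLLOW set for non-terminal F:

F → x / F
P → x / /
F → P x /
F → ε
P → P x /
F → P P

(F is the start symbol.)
{ $ }

F is the start symbol, so $ ∈ FOLLOW(F).
In F → x / F: F is at the end; this adds FOLLOW(F) to itself — nothing new

Taking the union: FOLLOW(F) = { $ }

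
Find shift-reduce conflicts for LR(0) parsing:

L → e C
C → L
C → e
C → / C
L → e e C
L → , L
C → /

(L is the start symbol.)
A shift-reduce conflict occurs when an LR(0) state has both:
  - a complete (reduce) item [A → α .] (dot at the end), and
  - a shift item [B → β . c γ] (dot before a terminal).

Augment with L' → L and build the canonical LR(0) collection (I0 = CLOSURE({[L' → . L]}), then GOTO on every symbol after a dot until no new states appear). It has 12 states:
  I0: { [L → . , L], [L → . e C], [L → . e e C], [L' → . L] }  — shift
  I1: { [L → , . L], [L → . , L], [L → . e C], [L → . e e C] }  — shift
  I2: { [L' → L .] }  — accept
  I3: { [C → . / C], [C → . /], [C → . L], [C → . e], [L → . , L], [L → . e C], [L → . e e C], [L → e . C], [L → e . e C] }  — shift
  I4: { [C → . / C], [C → . /], [C → . L], [C → . e], [C → / . C], [C → / .], [L → . , L], [L → . e C], [L → . e e C] }  — shift, reduce
  I5: { [L → e C .] }  — reduce
  I6: { [C → L .] }  — reduce
  I7: { [C → . / C], [C → . /], [C → . L], [C → . e], [C → e .], [L → . , L], [L → . e C], [L → . e e C], [L → e . C], [L → e . e C], [L → e e . C] }  — shift, reduce
  I8: { [L → e C .], [L → e e C .] }  — 2 reduces
  I9: { [C → / C .] }  — reduce
  I10: { [C → . / C], [C → . /], [C → . L], [C → . e], [C → e .], [L → . , L], [L → . e C], [L → . e e C], [L → e . C], [L → e . e C] }  — shift, reduce
  I11: { [L → , L .] }  — reduce

I4 contains reduce item [C → / .] and shift items [C → . /], [C → . / C], [C → . e], [L → . , L], [L → . e C], [L → . e e C] — shift-reduce conflict.
I7 contains reduce item [C → e .] and shift items [C → . /], [C → . / C], [C → . e], [L → . , L], [L → . e C], [L → . e e C], [L → e . e C] — shift-reduce conflict.
I10 contains reduce item [C → e .] and shift items [C → . /], [C → . / C], [C → . e], [L → . , L], [L → . e C], [L → . e e C], [L → e . e C] — shift-reduce conflict.

Answer: Yes — I4: [C → / .] vs [C → . /]; I7: [C → e .] vs [C → . /]; I10: [C → e .] vs [C → . /]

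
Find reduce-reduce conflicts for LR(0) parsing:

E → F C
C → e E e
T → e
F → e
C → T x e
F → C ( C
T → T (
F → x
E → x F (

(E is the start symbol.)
Yes — I5: [F → e .] vs [T → e .]

Augment with E' → E and build the canonical LR(0) collection (I0 = CLOSURE({[E' → . E]}), then GOTO on every symbol after a dot until no new states appear). It has 19 states:
  I0: { [C → . T x e], [C → . e E e], [E → . F C], [E → . x F (], [E' → . E], [F → . C ( C], [F → . e], [F → . x], [T → . T (], [T → . e] }  — shift
  I1: { [F → C . ( C] }  — shift
  I2: { [E' → E .] }  — accept
  I3: { [C → . T x e], [C → . e E e], [E → F . C], [T → . T (], [T → . e] }  — shift
  I4: { [C → T . x e], [T → T . (] }  — shift
  I5: { [C → . T x e], [C → . e E e], [C → e . E e], [E → . F C], [E → . x F (], [F → . C ( C], [F → . e], [F → . x], [F → e .], [T → . T (], [T → . e], [T → e .] }  — shift, 2 reduces
  I6: { [C → . T x e], [C → . e E e], [E → x . F (], [F → . C ( C], [F → . e], [F → . x], [F → x .], [T → . T (], [T → . e] }  — shift, reduce
  I7: { [E → x F . (] }  — shift
  I8: { [F → x .] }  — reduce
  I9: { [E → x F ( .] }  — reduce
  I10: { [C → e E . e] }  — shift
  I11: { [C → e E e .] }  — reduce
  I12: { [T → T ( .] }  — reduce
  I13: { [C → T x . e] }  — shift
  I14: { [C → T x e .] }  — reduce
  I15: { [E → F C .] }  — reduce
  I16: { [C → . T x e], [C → . e E e], [C → e . E e], [E → . F C], [E → . x F (], [F → . C ( C], [F → . e], [F → . x], [T → . T (], [T → . e], [T → e .] }  — shift, reduce
  I17: { [C → . T x e], [C → . e E e], [F → C ( . C], [T → . T (], [T → . e] }  — shift
  I18: { [F → C ( C .] }  — reduce

I5 contains complete items [F → e .], [T → e .] — reduce-reduce conflict.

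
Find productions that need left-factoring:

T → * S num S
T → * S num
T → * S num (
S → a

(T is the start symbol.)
Yes, T has productions with common prefix '* S num'

Left-factoring is needed when two productions for the same non-terminal
share a common prefix on the right-hand side.

Productions for T:
  T → * S num S
  T → * S num
  T → * S num (

Found common prefix '* S num' in productions for T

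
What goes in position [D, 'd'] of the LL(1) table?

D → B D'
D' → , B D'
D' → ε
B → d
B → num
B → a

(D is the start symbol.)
D → B D'

To find M[D, 'd'], we find productions for D where 'd' is in the predict set (PREDICT(N → α) = (FIRST(α) \ {ε}) ∪ (FOLLOW(N) if α ⇒* ε)).

Relevant sets:
  FIRST(B) = { 'a', 'd', 'num' }

D → B D': PREDICT = { 'a', 'd', 'num' }
  'd' is in predict set, so this production goes in M[D, 'd']

M[D, 'd'] = D → B D'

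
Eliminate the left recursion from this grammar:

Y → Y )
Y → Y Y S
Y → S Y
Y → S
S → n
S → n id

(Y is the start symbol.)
Y → S Y Y'
Y → S Y'
Y' → ) Y'
Y' → Y S Y'
Y' → ε
S → n
S → n id

Y is directly left-recursive. The standard transformation for
  A → A α₁ | ... | A α_m | β₁ | ... | β_n
is
  A  → β₁ A' | ... | β_n A'
  A' → α₁ A' | ... | α_m A' | ε

Y → S Y becomes Y → S Y Y'
Y → S becomes Y → S Y'
Y → Y ) becomes Y' → ) Y'
Y → Y Y S becomes Y' → Y S Y'
Add Y' → ε

Productions for other non-terminals are unchanged:
  S → n
  S → n id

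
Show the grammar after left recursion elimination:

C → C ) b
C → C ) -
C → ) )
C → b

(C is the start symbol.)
C is directly left-recursive. The standard transformation for
  A → A α₁ | ... | A α_m | β₁ | ... | β_n
is
  A  → β₁ A' | ... | β_n A'
  A' → α₁ A' | ... | α_m A' | ε

C → ) ) becomes C → ) ) C'
C → b becomes C → b C'
C → C ) b becomes C' → ) b C'
C → C ) - becomes C' → ) - C'
Add C' → ε

Resulting grammar:
C → ) ) C'
C → b C'
C' → ) b C'
C' → ) - C'
C' → ε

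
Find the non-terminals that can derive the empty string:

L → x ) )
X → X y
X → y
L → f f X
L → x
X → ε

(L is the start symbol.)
{ 'X' }

ε-productions: X → ε
So X is immediately nullable.
No further non-terminal can be added: every production for the remaining non-terminals contains a terminal or a non-nullable non-terminal.
Nullable = { 'X' }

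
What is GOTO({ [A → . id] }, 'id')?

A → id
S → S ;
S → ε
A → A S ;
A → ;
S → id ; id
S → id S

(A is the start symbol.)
GOTO(I, 'id') = CLOSURE({ [A → αX.β] : [A → α.Xβ] ∈ I, X = 'id' })

Items with dot before 'id', with the dot advanced:
  [A → . id] → [A → id .]
Closure adds nothing (no advanced item has the dot before a non-terminal).

GOTO = { [A → id .] }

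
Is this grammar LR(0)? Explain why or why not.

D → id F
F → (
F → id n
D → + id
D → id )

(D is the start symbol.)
Yes, the grammar is LR(0)

A grammar is LR(0) if no state in the canonical LR(0) collection has:
  - both a shift item (dot before a terminal) and a complete item (shift-reduce conflict), or
  - two or more complete items (reduce-reduce conflict; the accept item [D' → D .] counts as a complete item here).

Augment with D' → D and build the canonical LR(0) collection (I0 = CLOSURE({[D' → . D]}), then GOTO on every symbol after a dot until no new states appear). It has 10 states:
  I0: { [D → . + id], [D → . id )], [D → . id F], [D' → . D] }  — shift
  I1: { [D → + . id] }  — shift
  I2: { [D' → D .] }  — accept
  I3: { [D → id . )], [D → id . F], [F → . (], [F → . id n] }  — shift
  I4: { [F → ( .] }  — reduce
  I5: { [D → id ) .] }  — reduce
  I6: { [D → id F .] }  — reduce
  I7: { [F → id . n] }  — shift
  I8: { [F → id n .] }  — reduce
  I9: { [D → + id .] }  — reduce

Every state is either a pure shift/goto state or contains exactly one complete item and nothing to shift — no conflicts. The grammar is LR(0).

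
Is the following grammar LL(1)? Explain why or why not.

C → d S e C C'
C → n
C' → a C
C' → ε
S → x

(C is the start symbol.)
Relevant sets:
  FOLLOW(C') = { $, 'a' }

For C:
  PREDICT(C → d S e C C') = { 'd' }
  PREDICT(C → n) = { 'n' }
For C':
  PREDICT(C' → a C) = { 'a' }
  PREDICT(C' → ε) = { $, 'a' }
S has a single production, so nothing to check there.

Conflict found: Predict set conflict for C': { 'a' }
The grammar is NOT LL(1).

Answer: No. Predict set conflict for C': { 'a' }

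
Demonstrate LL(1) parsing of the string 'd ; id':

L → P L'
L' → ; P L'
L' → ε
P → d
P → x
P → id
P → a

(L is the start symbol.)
LL(1) parsing maintains a stack (initially the start symbol over $) and the input. At each step: if the stack top is a terminal, match it against the current input token; if it is a non-terminal N, replace it with the RHS of M[N, lookahead] (the unique production whose predict set contains the lookahead).

Stack is shown with the top on the left.

Stack     Input     Action
--------------------------
L $       d ; id $  output L → P L'
P L' $    d ; id $  output P → d
d L' $    d ; id $  match 'd'
L' $      ; id $    output L' → ; P L'
; P L' $  ; id $    match ';'
P L' $    id $      output P → id
id L' $   id $      match 'id'
L' $      $         output L' → ε
$         $         accept

The string is accepted.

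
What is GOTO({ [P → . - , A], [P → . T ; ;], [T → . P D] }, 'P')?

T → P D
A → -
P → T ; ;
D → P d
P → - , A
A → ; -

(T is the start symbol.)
{ [D → . P d], [P → . - , A], [P → . T ; ;], [T → . P D], [T → P . D] }

GOTO(I, 'P') = CLOSURE({ [A → αX.β] : [A → α.Xβ] ∈ I, X = 'P' })

Items with dot before 'P', with the dot advanced:
  [T → . P D] → [T → P . D]
Closure of the advanced items:
  [T → P . D] has the dot before D: add [D → . P d]
  [D → . P d] has the dot before P: add [P → . T ; ;], [P → . - , A]
  [P → . T ; ;] has the dot before T: add [T → . P D]

GOTO = { [D → . P d], [P → . - , A], [P → . T ; ;], [T → . P D], [T → P . D] }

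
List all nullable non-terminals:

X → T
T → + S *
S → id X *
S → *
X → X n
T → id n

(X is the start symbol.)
A non-terminal is nullable if it can derive ε (the empty string): either it has an ε-production, or it has a production whose right-hand side consists entirely of nullable non-terminals.

There are no ε-productions, so no non-terminal can derive ε.
No non-terminals are nullable.

Answer: None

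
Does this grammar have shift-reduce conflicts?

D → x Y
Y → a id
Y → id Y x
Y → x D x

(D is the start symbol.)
No shift-reduce conflicts

A shift-reduce conflict occurs when an LR(0) state has both:
  - a complete (reduce) item [A → α .] (dot at the end), and
  - a shift item [B → β . c γ] (dot before a terminal).

Augment with D' → D and build the canonical LR(0) collection (I0 = CLOSURE({[D' → . D]}), then GOTO on every symbol after a dot until no new states appear). It has 12 states:
  I0: { [D → . x Y], [D' → . D] }  — shift
  I1: { [D' → D .] }  — accept
  I2: { [D → x . Y], [Y → . a id], [Y → . id Y x], [Y → . x D x] }  — shift
  I3: { [D → x Y .] }  — reduce
  I4: { [Y → a . id] }  — shift
  I5: { [Y → . a id], [Y → . id Y x], [Y → . x D x], [Y → id . Y x] }  — shift
  I6: { [D → . x Y], [Y → x . D x] }  — shift
  I7: { [Y → x D . x] }  — shift
  I8: { [Y → x D x .] }  — reduce
  I9: { [Y → id Y . x] }  — shift
  I10: { [Y → id Y x .] }  — reduce
  I11: { [Y → a id .] }  — reduce

No state contains both a complete item and a shift item.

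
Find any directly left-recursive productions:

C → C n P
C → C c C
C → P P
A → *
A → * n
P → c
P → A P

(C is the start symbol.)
Yes, C is left-recursive

Direct left recursion occurs when N → N α for some non-terminal N (the right-hand side begins with the left-hand side itself).

C → C n P: LEFT RECURSIVE (starts with C)
C → C c C: LEFT RECURSIVE (starts with C)
C → P P: starts with P
A → *: starts with '*'
A → * n: starts with '*'
P → c: starts with c
P → A P: starts with A

The grammar has direct left recursion on: C.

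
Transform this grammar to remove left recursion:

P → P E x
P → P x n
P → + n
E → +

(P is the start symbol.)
P is directly left-recursive. The standard transformation for
  A → A α₁ | ... | A α_m | β₁ | ... | β_n
is
  A  → β₁ A' | ... | β_n A'
  A' → α₁ A' | ... | α_m A' | ε

P → + n becomes P → + n P'
P → P E x becomes P' → E x P'
P → P x n becomes P' → x n P'
Add P' → ε

Productions for other non-terminals are unchanged:
  E → +

Resulting grammar:
P → + n P'
P' → E x P'
P' → x n P'
P' → ε
E → +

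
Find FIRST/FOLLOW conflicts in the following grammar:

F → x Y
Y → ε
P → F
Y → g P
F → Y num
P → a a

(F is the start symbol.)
Nullable non-terminals: Y.

Y: nullable alternative(s) Y → ε; FOLLOW(Y) = { $, 'num' }
  Y → ε: FIRST \ {ε} = { } — this is the only nullable alternative, skip
  Y → g P: FIRST \ {ε} = { 'g' } — disjoint from FOLLOW(Y)

F, P have no nullable alternative, so no FIRST/FOLLOW check is needed there.

No FIRST/FOLLOW conflicts found.

Answer: No FIRST/FOLLOW conflicts.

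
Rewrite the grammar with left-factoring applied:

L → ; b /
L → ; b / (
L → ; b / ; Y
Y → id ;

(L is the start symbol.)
L → ; b / L'
L' → ε
L' → (
L' → ; Y
Y → id ;

Left-factoring transforms A → αβ₁ | αβ₂ into A → αA' and A' → β₁ | β₂
(α is the longest common prefix among the alternatives). Repeat until
no nonterminal has two alternatives with a common prefix.

Round 1: L has alternatives sharing prefix '; b /'. Introduce L': L → ; b / L'
  Add: L' → ε
  Add: L' → (
  Add: L' → ; Y

No remaining common prefixes — done.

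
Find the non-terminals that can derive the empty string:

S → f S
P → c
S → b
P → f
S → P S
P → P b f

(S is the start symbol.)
There are no ε-productions, so no non-terminal can derive ε.
No non-terminals are nullable.

Answer: None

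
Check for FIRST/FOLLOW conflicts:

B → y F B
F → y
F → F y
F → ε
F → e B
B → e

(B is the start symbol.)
A FIRST/FOLLOW conflict occurs when a non-terminal N has a nullable alternative N → β (β ⇒* ε) and another alternative N → α with FIRST(α) ∩ FOLLOW(N) ≠ ∅: on such a lookahead the parser cannot decide between expanding α and letting N vanish via β.

Nullable non-terminals: F.
FIRST sets used below: FIRST(F) = { 'e', 'y', ε }

F: nullable alternative(s) F → ε; FOLLOW(F) = { 'e', 'y' }
  F → y: FIRST \ {ε} = { 'y' } — overlaps FOLLOW(F) on { 'y' }: CONFLICT
  F → F y: FIRST \ {ε} = { 'e', 'y' } — overlaps FOLLOW(F) on { 'e', 'y' }: CONFLICT
  F → ε: FIRST \ {ε} = { } — this is the only nullable alternative, skip
  F → e B: FIRST \ {ε} = { 'e' } — overlaps FOLLOW(F) on { 'e' }: CONFLICT

B has no nullable alternative, so no FIRST/FOLLOW check is needed there.

So the grammar has 3 FIRST/FOLLOW conflicts (marked CONFLICT above).

Answer: Yes. F → y with FOLLOW(F) on { 'y' }; F → F y with FOLLOW(F) on { 'e', 'y' }; F → e B with FOLLOW(F) on { 'e' }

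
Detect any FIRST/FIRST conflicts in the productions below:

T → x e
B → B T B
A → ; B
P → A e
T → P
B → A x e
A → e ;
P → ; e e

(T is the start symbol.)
FIRST sets of the non-terminals at (or reachable through a nullable prefix from) the front of some alternative:
  FIRST(P) = { ';', 'e' }
  FIRST(B) = { ';', 'e' }
  FIRST(A) = { ';', 'e' }

Productions for T:
  T → x e: FIRST = { 'x' }
  T → P: FIRST = { ';', 'e' }
Productions for B:
  B → B T B: FIRST = { ';', 'e' }
  B → A x e: FIRST = { ';', 'e' }
Productions for A:
  A → ; B: FIRST = { ';' }
  A → e ;: FIRST = { 'e' }
Productions for P:
  P → A e: FIRST = { ';', 'e' }
  P → ; e e: FIRST = { ';' }

Conflict for B: B → B T B and B → A x e
  Overlap: { ';', 'e' }
Conflict for P: P → A e and P → ; e e
  Overlap: { ';' }

Answer: Yes. B → B T B / B → A x e on { ';', 'e' }; P → A e / P → ';' e e on { ';' }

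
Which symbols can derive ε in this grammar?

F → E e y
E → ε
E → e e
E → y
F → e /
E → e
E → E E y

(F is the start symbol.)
{ 'E' }

ε-productions: E → ε
So E is immediately nullable.
No further non-terminal can be added: every production for the remaining non-terminals contains a terminal or a non-nullable non-terminal.
Nullable = { 'E' }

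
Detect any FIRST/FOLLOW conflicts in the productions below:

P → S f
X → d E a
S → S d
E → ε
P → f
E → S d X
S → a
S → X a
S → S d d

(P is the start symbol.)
Nullable non-terminals: E.
FIRST sets used below: FIRST(S) = { 'a', 'd' }

E: nullable alternative(s) E → ε; FOLLOW(E) = { 'a' }
  E → ε: FIRST \ {ε} = { } — this is the only nullable alternative, skip
  E → S d X: FIRST \ {ε} = { 'a', 'd' } — overlaps FOLLOW(E) on { 'a' }: CONFLICT

P, S, X have no nullable alternative, so no FIRST/FOLLOW check is needed there.

So the grammar has 1 FIRST/FOLLOW conflict (marked CONFLICT above).

Answer: Yes. E → S d X with FOLLOW(E) on { 'a' }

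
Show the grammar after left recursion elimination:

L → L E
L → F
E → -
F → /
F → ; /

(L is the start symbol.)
L → F L'
L' → E L'
L' → ε
E → -
F → /
F → ; /

L is directly left-recursive. The standard transformation for
  A → A α₁ | ... | A α_m | β₁ | ... | β_n
is
  A  → β₁ A' | ... | β_n A'
  A' → α₁ A' | ... | α_m A' | ε

L → F becomes L → F L'
L → L E becomes L' → E L'
Add L' → ε

Productions for other non-terminals are unchanged:
  E → -
  F → /
  F → ; /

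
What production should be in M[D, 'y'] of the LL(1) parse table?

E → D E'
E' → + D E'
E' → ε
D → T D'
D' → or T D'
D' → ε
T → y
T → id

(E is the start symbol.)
To find M[D, 'y'], we find productions for D where 'y' is in the predict set (PREDICT(N → α) = (FIRST(α) \ {ε}) ∪ (FOLLOW(N) if α ⇒* ε)).

Relevant sets:
  FIRST(T) = { 'id', 'y' }

D → T D': PREDICT = { 'id', 'y' }
  'y' is in predict set, so this production goes in M[D, 'y']

M[D, 'y'] = D → T D'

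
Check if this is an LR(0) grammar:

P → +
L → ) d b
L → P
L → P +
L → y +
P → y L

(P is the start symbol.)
No. Shift-reduce conflict between [L → P .] and [L → P . +]

A grammar is LR(0) if no state in the canonical LR(0) collection has:
  - both a shift item (dot before a terminal) and a complete item (shift-reduce conflict), or
  - two or more complete items (reduce-reduce conflict; the accept item [P' → P .] counts as a complete item here).

Augment with P' → P and build the canonical LR(0) collection (I0 = CLOSURE({[P' → . P]}), then GOTO on every symbol after a dot until no new states appear). It has 12 states:
  I0: { [P → . +], [P → . y L], [P' → . P] }  — shift
  I1: { [P → + .] }  — reduce
  I2: { [P' → P .] }  — accept
  I3: { [L → . ) d b], [L → . P +], [L → . P], [L → . y +], [P → . +], [P → . y L], [P → y . L] }  — shift
  I4: { [L → ) . d b] }  — shift
  I5: { [P → y L .] }  — reduce
  I6: { [L → P . +], [L → P .] }  — shift, reduce
  I7: { [L → . ) d b], [L → . P +], [L → . P], [L → . y +], [L → y . +], [P → . +], [P → . y L], [P → y . L] }  — shift
  I8: { [L → y + .], [P → + .] }  — 2 reduces
  I9: { [L → P + .] }  — reduce
  I10: { [L → ) d . b] }  — shift
  I11: { [L → ) d b .] }  — reduce

Conflict in state I6:
  Shift-reduce conflict between [L → P .] and [L → P . +]
So the grammar is NOT LR(0).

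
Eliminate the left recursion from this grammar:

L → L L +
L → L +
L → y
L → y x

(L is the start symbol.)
L → y L'
L → y x L'
L' → L + L'
L' → + L'
L' → ε

L is directly left-recursive. The standard transformation for
  A → A α₁ | ... | A α_m | β₁ | ... | β_n
is
  A  → β₁ A' | ... | β_n A'
  A' → α₁ A' | ... | α_m A' | ε

L → y becomes L → y L'
L → y x becomes L → y x L'
L → L L + becomes L' → L + L'
L → L + becomes L' → + L'
Add L' → ε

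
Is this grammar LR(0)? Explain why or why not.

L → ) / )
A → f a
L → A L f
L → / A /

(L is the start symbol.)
A grammar is LR(0) if no state in the canonical LR(0) collection has:
  - both a shift item (dot before a terminal) and a complete item (shift-reduce conflict), or
  - two or more complete items (reduce-reduce conflict; the accept item [L' → L .] counts as a complete item here).

Augment with L' → L and build the canonical LR(0) collection (I0 = CLOSURE({[L' → . L]}), then GOTO on every symbol after a dot until no new states appear). It has 13 states:
  I0: { [A → . f a], [L → . ) / )], [L → . / A /], [L → . A L f], [L' → . L] }  — shift
  I1: { [L → ) . / )] }  — shift
  I2: { [A → . f a], [L → / . A /] }  — shift
  I3: { [A → . f a], [L → . ) / )], [L → . / A /], [L → . A L f], [L → A . L f] }  — shift
  I4: { [L' → L .] }  — accept
  I5: { [A → f . a] }  — shift
  I6: { [A → f a .] }  — reduce
  I7: { [L → A L . f] }  — shift
  I8: { [L → A L f .] }  — reduce
  I9: { [L → / A . /] }  — shift
  I10: { [L → / A / .] }  — reduce
  I11: { [L → ) / . )] }  — shift
  I12: { [L → ) / ) .] }  — reduce

Every state is either a pure shift/goto state or contains exactly one complete item and nothing to shift — no conflicts. The grammar is LR(0).

Answer: Yes, the grammar is LR(0)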